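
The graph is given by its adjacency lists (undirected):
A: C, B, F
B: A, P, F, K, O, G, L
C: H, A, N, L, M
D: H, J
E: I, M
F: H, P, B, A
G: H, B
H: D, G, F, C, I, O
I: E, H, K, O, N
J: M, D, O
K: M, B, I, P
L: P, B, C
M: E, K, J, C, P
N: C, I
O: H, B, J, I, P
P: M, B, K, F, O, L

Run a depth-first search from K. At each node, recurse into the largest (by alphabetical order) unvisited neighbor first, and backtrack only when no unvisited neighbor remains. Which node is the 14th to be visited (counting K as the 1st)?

Visit K
K → P
P → O
O → J
J → M
M → E
E → I
I → N
N → C
C → L
L → B
B → G
G → H
H → F
F → A
H → D

Visit order: K, P, O, J, M, E, I, N, C, L, B, G, H, F, A, D

F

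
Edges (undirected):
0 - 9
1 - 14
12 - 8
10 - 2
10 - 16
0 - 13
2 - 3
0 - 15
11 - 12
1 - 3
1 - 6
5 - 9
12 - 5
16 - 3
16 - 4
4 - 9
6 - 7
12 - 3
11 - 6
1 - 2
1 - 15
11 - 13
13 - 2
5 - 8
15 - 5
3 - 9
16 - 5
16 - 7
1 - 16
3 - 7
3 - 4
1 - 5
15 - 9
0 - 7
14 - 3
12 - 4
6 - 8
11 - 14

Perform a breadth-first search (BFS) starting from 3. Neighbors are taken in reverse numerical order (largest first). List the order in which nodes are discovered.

3, 16, 14, 12, 9, 7, 4, 2, 1, 10, 5, 11, 8, 15, 0, 6, 13

Visit 3; enqueue 16, 14, 12, 9, 7, 4, 2, 1 → queue [16, 14, 12, 9, 7, 4, 2, 1]
Visit 16; enqueue 10, 5 → queue [14, 12, 9, 7, 4, 2, 1, 10, 5]
Visit 14; enqueue 11 → queue [12, 9, 7, 4, 2, 1, 10, 5, 11]
Visit 12; enqueue 8 → queue [9, 7, 4, 2, 1, 10, 5, 11, 8]
Visit 9; enqueue 15, 0 → queue [7, 4, 2, 1, 10, 5, 11, 8, 15, 0]
Visit 7; enqueue 6 → queue [4, 2, 1, 10, 5, 11, 8, 15, 0, 6]
Visit 4 → queue [2, 1, 10, 5, 11, 8, 15, 0, 6]
Visit 2; enqueue 13 → queue [1, 10, 5, 11, 8, 15, 0, 6, 13]
Visit 1 → queue [10, 5, 11, 8, 15, 0, 6, 13]
Visit 10 → queue [5, 11, 8, 15, 0, 6, 13]
Visit 5 → queue [11, 8, 15, 0, 6, 13]
Visit 11 → queue [8, 15, 0, 6, 13]
Visit 8 → queue [15, 0, 6, 13]
Visit 15 → queue [0, 6, 13]
Visit 0 → queue [6, 13]
Visit 6 → queue [13]
Visit 13 → queue []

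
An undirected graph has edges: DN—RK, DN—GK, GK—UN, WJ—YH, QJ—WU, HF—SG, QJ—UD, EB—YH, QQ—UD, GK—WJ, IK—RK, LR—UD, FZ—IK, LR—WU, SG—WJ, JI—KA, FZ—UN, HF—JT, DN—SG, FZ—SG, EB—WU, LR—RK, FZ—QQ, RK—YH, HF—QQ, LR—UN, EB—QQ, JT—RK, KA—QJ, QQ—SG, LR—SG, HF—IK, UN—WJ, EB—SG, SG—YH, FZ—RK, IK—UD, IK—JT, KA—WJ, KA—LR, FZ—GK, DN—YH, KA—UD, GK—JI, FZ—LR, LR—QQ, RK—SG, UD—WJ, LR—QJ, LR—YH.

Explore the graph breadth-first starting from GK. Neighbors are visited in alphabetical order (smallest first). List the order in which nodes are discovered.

Visit GK; enqueue DN, FZ, JI, UN, WJ → queue [DN, FZ, JI, UN, WJ]
Visit DN; enqueue RK, SG, YH → queue [FZ, JI, UN, WJ, RK, SG, YH]
Visit FZ; enqueue IK, LR, QQ → queue [JI, UN, WJ, RK, SG, YH, IK, LR, QQ]
Visit JI; enqueue KA → queue [UN, WJ, RK, SG, YH, IK, LR, QQ, KA]
Visit UN → queue [WJ, RK, SG, YH, IK, LR, QQ, KA]
Visit WJ; enqueue UD → queue [RK, SG, YH, IK, LR, QQ, KA, UD]
Visit RK; enqueue JT → queue [SG, YH, IK, LR, QQ, KA, UD, JT]
Visit SG; enqueue EB, HF → queue [YH, IK, LR, QQ, KA, UD, JT, EB, HF]
Visit YH → queue [IK, LR, QQ, KA, UD, JT, EB, HF]
Visit IK → queue [LR, QQ, KA, UD, JT, EB, HF]
Visit LR; enqueue QJ, WU → queue [QQ, KA, UD, JT, EB, HF, QJ, WU]
Visit QQ → queue [KA, UD, JT, EB, HF, QJ, WU]
Visit KA → queue [UD, JT, EB, HF, QJ, WU]
Visit UD → queue [JT, EB, HF, QJ, WU]
Visit JT → queue [EB, HF, QJ, WU]
Visit EB → queue [HF, QJ, WU]
Visit HF → queue [QJ, WU]
Visit QJ → queue [WU]
Visit WU → queue []

GK, DN, FZ, JI, UN, WJ, RK, SG, YH, IK, LR, QQ, KA, UD, JT, EB, HF, QJ, WU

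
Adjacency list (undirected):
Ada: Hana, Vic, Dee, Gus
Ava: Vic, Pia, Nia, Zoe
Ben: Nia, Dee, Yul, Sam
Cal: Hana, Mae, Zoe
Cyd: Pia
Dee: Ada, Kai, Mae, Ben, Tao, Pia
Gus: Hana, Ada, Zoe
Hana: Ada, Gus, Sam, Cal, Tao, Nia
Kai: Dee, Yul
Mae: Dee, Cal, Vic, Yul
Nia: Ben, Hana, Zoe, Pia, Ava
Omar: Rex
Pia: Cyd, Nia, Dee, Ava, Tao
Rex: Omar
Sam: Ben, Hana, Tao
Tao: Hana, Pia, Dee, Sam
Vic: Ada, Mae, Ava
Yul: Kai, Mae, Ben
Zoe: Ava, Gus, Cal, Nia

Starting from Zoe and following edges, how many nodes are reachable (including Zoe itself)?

17

BFS from Zoe visits: Zoe, Ava, Cal, Gus, Nia, Pia, Vic, Hana, Mae, Ada, Ben, Cyd, Dee, Tao, Sam, Yul, Kai
Reachable nodes: 17 of 19 total.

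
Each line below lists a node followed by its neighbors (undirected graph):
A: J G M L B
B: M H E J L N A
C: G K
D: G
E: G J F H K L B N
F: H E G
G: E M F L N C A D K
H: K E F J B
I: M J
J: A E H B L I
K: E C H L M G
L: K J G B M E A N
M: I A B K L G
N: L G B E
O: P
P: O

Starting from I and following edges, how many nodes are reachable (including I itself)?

14

BFS from I visits: I, M, J, A, B, K, L, G, E, H, N, C, F, D
Reachable nodes: 14 of 16 total.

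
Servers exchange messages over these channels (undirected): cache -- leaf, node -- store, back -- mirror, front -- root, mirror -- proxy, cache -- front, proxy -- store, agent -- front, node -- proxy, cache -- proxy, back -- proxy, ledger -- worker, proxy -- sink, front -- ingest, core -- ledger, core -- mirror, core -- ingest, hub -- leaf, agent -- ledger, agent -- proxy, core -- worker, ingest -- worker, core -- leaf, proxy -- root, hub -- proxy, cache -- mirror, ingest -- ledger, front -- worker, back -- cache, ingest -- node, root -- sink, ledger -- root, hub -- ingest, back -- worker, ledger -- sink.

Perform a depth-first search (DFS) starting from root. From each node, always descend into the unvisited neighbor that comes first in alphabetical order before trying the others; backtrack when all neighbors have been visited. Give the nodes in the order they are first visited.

root front agent ledger core ingest hub leaf cache back mirror proxy node store sink worker

Visit root
root → front
front → agent
agent → ledger
ledger → core
core → ingest
ingest → hub
hub → leaf
leaf → cache
cache → back
back → mirror
mirror → proxy
proxy → node
node → store
proxy → sink
back → worker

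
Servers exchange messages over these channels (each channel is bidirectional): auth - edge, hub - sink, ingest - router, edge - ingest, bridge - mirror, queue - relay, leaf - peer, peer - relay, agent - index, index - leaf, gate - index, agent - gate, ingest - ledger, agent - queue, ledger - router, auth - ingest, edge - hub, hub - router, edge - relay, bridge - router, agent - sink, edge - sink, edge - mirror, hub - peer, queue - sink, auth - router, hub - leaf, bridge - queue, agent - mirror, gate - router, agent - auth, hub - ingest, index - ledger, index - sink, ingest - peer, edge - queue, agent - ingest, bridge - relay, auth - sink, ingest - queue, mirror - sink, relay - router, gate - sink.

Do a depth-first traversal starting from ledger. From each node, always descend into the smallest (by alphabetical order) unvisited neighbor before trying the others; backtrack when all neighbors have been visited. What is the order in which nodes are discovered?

Visit ledger
ledger → index
index → agent
agent → auth
auth → edge
edge → hub
hub → ingest
ingest → peer
peer → leaf
peer → relay
relay → bridge
bridge → mirror
mirror → sink
sink → gate
gate → router
sink → queue

ledger, index, agent, auth, edge, hub, ingest, peer, leaf, relay, bridge, mirror, sink, gate, router, queue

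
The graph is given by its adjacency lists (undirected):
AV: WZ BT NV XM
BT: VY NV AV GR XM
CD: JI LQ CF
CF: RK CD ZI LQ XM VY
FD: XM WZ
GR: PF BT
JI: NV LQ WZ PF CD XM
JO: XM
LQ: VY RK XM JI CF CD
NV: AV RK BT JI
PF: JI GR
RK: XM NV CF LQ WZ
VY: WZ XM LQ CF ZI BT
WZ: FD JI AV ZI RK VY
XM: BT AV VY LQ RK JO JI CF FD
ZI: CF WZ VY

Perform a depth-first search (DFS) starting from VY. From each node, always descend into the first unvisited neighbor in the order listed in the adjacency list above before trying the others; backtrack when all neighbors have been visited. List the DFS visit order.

Visit VY
VY → WZ
WZ → FD
FD → XM
XM → BT
BT → NV
NV → AV
NV → RK
RK → CF
CF → CD
CD → JI
JI → LQ
JI → PF
PF → GR
CF → ZI
XM → JO

VY, WZ, FD, XM, BT, NV, AV, RK, CF, CD, JI, LQ, PF, GR, ZI, JO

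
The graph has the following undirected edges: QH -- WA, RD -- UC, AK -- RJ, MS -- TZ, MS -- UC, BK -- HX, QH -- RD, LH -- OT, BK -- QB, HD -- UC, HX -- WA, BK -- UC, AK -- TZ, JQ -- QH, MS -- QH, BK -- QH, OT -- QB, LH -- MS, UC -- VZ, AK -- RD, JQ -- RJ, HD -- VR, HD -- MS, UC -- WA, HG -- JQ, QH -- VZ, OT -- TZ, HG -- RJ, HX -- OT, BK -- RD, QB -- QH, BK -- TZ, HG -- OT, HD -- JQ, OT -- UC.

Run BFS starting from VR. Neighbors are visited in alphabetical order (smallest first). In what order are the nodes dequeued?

Visit VR; enqueue HD → queue [HD]
Visit HD; enqueue JQ, MS, UC → queue [JQ, MS, UC]
Visit JQ; enqueue HG, QH, RJ → queue [MS, UC, HG, QH, RJ]
Visit MS; enqueue LH, TZ → queue [UC, HG, QH, RJ, LH, TZ]
Visit UC; enqueue BK, OT, RD, VZ, WA → queue [HG, QH, RJ, LH, TZ, BK, OT, RD, VZ, WA]
Visit HG → queue [QH, RJ, LH, TZ, BK, OT, RD, VZ, WA]
Visit QH; enqueue QB → queue [RJ, LH, TZ, BK, OT, RD, VZ, WA, QB]
Visit RJ; enqueue AK → queue [LH, TZ, BK, OT, RD, VZ, WA, QB, AK]
Visit LH → queue [TZ, BK, OT, RD, VZ, WA, QB, AK]
Visit TZ → queue [BK, OT, RD, VZ, WA, QB, AK]
Visit BK; enqueue HX → queue [OT, RD, VZ, WA, QB, AK, HX]
Visit OT → queue [RD, VZ, WA, QB, AK, HX]
Visit RD → queue [VZ, WA, QB, AK, HX]
Visit VZ → queue [WA, QB, AK, HX]
Visit WA → queue [QB, AK, HX]
Visit QB → queue [AK, HX]
Visit AK → queue [HX]
Visit HX → queue []

VR -> HD -> JQ -> MS -> UC -> HG -> QH -> RJ -> LH -> TZ -> BK -> OT -> RD -> VZ -> WA -> QB -> AK -> HX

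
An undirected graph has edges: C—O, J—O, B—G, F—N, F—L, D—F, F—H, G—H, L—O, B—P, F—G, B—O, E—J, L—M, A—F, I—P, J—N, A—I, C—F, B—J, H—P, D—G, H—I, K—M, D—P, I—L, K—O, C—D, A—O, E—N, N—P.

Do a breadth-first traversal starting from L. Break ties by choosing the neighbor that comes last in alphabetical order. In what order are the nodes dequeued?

Visit L; enqueue O, M, I, F → queue [O, M, I, F]
Visit O; enqueue K, J, C, B, A → queue [M, I, F, K, J, C, B, A]
Visit M → queue [I, F, K, J, C, B, A]
Visit I; enqueue P, H → queue [F, K, J, C, B, A, P, H]
Visit F; enqueue N, G, D → queue [K, J, C, B, A, P, H, N, G, D]
Visit K → queue [J, C, B, A, P, H, N, G, D]
Visit J; enqueue E → queue [C, B, A, P, H, N, G, D, E]
Visit C → queue [B, A, P, H, N, G, D, E]
Visit B → queue [A, P, H, N, G, D, E]
Visit A → queue [P, H, N, G, D, E]
Visit P → queue [H, N, G, D, E]
Visit H → queue [N, G, D, E]
Visit N → queue [G, D, E]
Visit G → queue [D, E]
Visit D → queue [E]
Visit E → queue []

L → O → M → I → F → K → J → C → B → A → P → H → N → G → D → E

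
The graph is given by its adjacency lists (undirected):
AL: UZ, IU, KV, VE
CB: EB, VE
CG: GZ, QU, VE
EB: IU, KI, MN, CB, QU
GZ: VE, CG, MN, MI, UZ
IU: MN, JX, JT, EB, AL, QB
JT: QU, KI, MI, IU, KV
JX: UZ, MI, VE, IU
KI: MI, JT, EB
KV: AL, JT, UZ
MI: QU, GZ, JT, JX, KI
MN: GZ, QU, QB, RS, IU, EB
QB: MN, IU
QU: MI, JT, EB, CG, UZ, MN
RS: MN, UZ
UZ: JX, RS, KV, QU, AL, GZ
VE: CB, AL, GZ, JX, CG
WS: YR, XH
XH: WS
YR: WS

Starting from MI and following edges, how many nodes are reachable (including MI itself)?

17

BFS from MI visits: MI, QU, KI, JX, JT, GZ, UZ, MN, EB, CG, VE, IU, KV, RS, AL, QB, CB
Reachable nodes: 17 of 20 total.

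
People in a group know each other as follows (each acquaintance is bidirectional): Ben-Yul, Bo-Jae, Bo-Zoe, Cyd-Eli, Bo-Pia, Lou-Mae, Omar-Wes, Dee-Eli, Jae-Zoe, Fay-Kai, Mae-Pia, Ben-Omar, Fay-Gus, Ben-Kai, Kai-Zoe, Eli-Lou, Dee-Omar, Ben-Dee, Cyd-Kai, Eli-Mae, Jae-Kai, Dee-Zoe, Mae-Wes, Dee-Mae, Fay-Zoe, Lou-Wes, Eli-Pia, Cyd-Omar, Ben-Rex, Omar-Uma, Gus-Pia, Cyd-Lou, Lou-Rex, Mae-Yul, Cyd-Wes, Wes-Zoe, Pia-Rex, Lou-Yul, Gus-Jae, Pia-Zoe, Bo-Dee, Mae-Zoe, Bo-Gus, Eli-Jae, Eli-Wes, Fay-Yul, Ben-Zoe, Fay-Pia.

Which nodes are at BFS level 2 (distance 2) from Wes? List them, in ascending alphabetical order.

Ben, Bo, Dee, Fay, Jae, Kai, Pia, Rex, Uma, Yul

Level 0: Wes
Level 1: Cyd, Eli, Lou, Mae, Omar, Zoe
Level 2: Ben, Bo, Dee, Fay, Jae, Kai, Pia, Rex, Uma, Yul
Level 3: Gus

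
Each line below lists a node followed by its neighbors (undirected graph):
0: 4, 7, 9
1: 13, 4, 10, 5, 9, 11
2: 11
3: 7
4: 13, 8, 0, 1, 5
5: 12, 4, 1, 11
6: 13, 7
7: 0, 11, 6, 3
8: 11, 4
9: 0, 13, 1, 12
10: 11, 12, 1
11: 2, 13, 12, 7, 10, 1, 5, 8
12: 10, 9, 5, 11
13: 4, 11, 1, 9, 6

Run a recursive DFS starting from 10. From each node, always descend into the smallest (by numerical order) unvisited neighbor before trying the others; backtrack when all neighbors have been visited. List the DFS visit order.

10 1 4 0 7 3 6 13 9 12 5 11 2 8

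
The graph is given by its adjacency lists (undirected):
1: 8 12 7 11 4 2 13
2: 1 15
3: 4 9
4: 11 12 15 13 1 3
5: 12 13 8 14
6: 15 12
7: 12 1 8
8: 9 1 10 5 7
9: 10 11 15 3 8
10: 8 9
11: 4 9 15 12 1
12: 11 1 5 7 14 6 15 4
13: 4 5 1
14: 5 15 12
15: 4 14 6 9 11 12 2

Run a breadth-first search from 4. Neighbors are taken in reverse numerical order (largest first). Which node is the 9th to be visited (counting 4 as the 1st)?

9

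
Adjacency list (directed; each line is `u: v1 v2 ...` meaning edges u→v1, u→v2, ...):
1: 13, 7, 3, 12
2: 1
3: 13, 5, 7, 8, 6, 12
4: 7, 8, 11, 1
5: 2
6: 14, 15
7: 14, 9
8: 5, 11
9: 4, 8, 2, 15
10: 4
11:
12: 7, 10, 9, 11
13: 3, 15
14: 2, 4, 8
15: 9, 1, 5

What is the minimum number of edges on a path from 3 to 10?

Level 0: 3
Level 1: 5, 6, 7, 8, 12, 13
Level 2: 2, 9, 10, 11, 14, 15
Level 3: 1, 4
10 first appears at level 2.

2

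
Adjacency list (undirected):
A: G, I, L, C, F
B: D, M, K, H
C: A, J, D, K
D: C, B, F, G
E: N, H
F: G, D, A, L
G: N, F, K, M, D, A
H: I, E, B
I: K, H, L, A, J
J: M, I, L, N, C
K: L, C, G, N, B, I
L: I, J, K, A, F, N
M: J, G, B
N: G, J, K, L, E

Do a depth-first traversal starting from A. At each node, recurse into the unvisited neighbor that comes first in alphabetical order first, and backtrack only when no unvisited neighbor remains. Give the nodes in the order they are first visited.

A C D B H E N G F L I J M K

Visit A
A → C
C → D
D → B
B → H
H → E
E → N
N → G
G → F
F → L
L → I
I → J
J → M
I → K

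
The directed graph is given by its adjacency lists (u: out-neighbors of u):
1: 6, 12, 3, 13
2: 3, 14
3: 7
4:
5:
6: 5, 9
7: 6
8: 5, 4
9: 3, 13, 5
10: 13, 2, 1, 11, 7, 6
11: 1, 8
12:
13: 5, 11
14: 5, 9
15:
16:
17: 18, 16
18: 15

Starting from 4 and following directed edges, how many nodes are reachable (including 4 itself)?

1

BFS from 4 visits: 4
Reachable nodes: 1 of 18 total.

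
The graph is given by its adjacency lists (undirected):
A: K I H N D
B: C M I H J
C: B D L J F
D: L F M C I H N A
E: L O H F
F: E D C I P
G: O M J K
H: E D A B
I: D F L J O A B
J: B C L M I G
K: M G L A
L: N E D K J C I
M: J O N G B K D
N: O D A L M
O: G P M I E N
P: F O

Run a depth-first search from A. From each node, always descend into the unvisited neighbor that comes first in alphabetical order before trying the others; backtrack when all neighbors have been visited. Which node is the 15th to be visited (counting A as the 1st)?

Visit A
A → D
D → C
C → B
B → H
H → E
E → F
F → I
I → J
J → G
G → K
K → L
L → N
N → M
M → O
O → P

Visit order: A, D, C, B, H, E, F, I, J, G, K, L, N, M, O, P

O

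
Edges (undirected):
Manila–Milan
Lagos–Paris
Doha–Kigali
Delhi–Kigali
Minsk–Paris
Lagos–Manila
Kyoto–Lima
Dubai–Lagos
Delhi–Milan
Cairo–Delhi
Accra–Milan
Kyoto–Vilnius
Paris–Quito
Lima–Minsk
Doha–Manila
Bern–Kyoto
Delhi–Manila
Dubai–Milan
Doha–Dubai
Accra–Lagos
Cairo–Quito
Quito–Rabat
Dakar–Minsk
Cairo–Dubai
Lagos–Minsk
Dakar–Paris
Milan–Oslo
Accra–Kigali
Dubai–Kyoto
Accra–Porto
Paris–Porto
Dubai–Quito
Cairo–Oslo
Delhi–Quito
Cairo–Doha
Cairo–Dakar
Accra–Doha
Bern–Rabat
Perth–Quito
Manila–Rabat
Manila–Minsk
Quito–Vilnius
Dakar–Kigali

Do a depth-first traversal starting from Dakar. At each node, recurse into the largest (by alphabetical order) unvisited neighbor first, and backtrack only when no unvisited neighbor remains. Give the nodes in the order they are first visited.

Dakar, Paris, Quito, Vilnius, Kyoto, Lima, Minsk, Manila, Rabat, Bern, Milan, Oslo, Cairo, Dubai, Lagos, Accra, Porto, Kigali, Doha, Delhi, Perth

Visit Dakar
Dakar → Paris
Paris → Quito
Quito → Vilnius
Vilnius → Kyoto
Kyoto → Lima
Lima → Minsk
Minsk → Manila
Manila → Rabat
Rabat → Bern
Manila → Milan
Milan → Oslo
Oslo → Cairo
Cairo → Dubai
Dubai → Lagos
Lagos → Accra
Accra → Porto
Accra → Kigali
Kigali → Doha
Kigali → Delhi
Quito → Perth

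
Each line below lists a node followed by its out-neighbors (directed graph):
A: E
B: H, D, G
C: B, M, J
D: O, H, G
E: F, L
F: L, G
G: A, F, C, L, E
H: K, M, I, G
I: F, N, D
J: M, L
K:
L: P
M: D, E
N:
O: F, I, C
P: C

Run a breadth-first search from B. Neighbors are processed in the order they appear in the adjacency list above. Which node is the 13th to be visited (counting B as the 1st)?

E

Visit B; enqueue H, D, G → queue [H, D, G]
Visit H; enqueue K, M, I → queue [D, G, K, M, I]
Visit D; enqueue O → queue [G, K, M, I, O]
Visit G; enqueue A, F, C, L, E → queue [K, M, I, O, A, F, C, L, E]
Visit K → queue [M, I, O, A, F, C, L, E]
Visit M → queue [I, O, A, F, C, L, E]
Visit I; enqueue N → queue [O, A, F, C, L, E, N]
Visit O → queue [A, F, C, L, E, N]
Visit A → queue [F, C, L, E, N]
Visit F → queue [C, L, E, N]
Visit C; enqueue J → queue [L, E, N, J]
Visit L; enqueue P → queue [E, N, J, P]
Visit E → queue [N, J, P]
Visit N → queue [J, P]
Visit J → queue [P]
Visit P → queue []

Visit order: B, H, D, G, K, M, I, O, A, F, C, L, E, N, J, P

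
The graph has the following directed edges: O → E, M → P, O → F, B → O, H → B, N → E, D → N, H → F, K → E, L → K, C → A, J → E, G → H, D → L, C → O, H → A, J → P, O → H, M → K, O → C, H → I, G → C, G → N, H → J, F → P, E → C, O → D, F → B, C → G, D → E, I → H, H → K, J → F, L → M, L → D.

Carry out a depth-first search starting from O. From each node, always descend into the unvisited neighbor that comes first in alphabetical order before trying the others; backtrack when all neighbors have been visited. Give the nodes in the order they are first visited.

O, C, A, G, H, B, F, P, I, J, E, K, N, D, L, M

Visit O
O → C
C → A
C → G
G → H
H → B
H → F
F → P
H → I
H → J
J → E
H → K
G → N
O → D
D → L
L → M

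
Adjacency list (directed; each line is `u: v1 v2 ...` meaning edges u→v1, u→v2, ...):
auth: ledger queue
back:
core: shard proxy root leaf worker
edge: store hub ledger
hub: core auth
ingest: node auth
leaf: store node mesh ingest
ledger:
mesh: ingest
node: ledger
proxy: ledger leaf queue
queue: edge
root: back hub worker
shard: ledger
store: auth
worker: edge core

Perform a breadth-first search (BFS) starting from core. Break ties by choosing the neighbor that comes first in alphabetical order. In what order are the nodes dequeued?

core, leaf, proxy, root, shard, worker, ingest, mesh, node, store, ledger, queue, back, hub, edge, auth

Visit core; enqueue leaf, proxy, root, shard, worker → queue [leaf, proxy, root, shard, worker]
Visit leaf; enqueue ingest, mesh, node, store → queue [proxy, root, shard, worker, ingest, mesh, node, store]
Visit proxy; enqueue ledger, queue → queue [root, shard, worker, ingest, mesh, node, store, ledger, queue]
Visit root; enqueue back, hub → queue [shard, worker, ingest, mesh, node, store, ledger, queue, back, hub]
Visit shard → queue [worker, ingest, mesh, node, store, ledger, queue, back, hub]
Visit worker; enqueue edge → queue [ingest, mesh, node, store, ledger, queue, back, hub, edge]
Visit ingest; enqueue auth → queue [mesh, node, store, ledger, queue, back, hub, edge, auth]
Visit mesh → queue [node, store, ledger, queue, back, hub, edge, auth]
Visit node → queue [store, ledger, queue, back, hub, edge, auth]
Visit store → queue [ledger, queue, back, hub, edge, auth]
Visit ledger → queue [queue, back, hub, edge, auth]
Visit queue → queue [back, hub, edge, auth]
Visit back → queue [hub, edge, auth]
Visit hub → queue [edge, auth]
Visit edge → queue [auth]
Visit auth → queue []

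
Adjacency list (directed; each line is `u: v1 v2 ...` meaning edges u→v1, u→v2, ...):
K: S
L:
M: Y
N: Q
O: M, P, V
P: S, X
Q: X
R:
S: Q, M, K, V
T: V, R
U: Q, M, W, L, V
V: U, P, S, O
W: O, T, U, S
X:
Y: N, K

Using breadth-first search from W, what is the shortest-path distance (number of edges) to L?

2

Level 0: W
Level 1: O, S, T, U
Level 2: K, L, M, P, Q, R, V
Level 3: X, Y
Level 4: N
L first appears at level 2.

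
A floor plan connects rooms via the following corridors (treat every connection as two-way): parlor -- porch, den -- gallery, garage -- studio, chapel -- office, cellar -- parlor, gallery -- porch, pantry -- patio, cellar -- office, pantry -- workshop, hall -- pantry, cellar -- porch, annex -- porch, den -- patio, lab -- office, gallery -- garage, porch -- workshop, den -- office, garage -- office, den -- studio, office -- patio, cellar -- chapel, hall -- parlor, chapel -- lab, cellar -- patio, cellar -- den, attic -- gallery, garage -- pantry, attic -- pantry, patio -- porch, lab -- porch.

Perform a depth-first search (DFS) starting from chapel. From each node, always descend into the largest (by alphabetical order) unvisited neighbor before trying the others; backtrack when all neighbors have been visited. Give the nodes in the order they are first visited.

Visit chapel
chapel → office
office → patio
patio → porch
porch → workshop
workshop → pantry
pantry → hall
hall → parlor
parlor → cellar
cellar → den
den → studio
studio → garage
garage → gallery
gallery → attic
porch → lab
porch → annex

chapel → office → patio → porch → workshop → pantry → hall → parlor → cellar → den → studio → garage → gallery → attic → lab → annex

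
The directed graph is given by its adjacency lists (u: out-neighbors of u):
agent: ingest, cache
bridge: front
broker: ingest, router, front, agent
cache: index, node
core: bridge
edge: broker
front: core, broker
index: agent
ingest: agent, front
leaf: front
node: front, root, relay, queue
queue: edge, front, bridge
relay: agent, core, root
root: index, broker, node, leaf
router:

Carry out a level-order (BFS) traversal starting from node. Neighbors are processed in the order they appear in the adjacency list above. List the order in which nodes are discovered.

node -> front -> root -> relay -> queue -> core -> broker -> index -> leaf -> agent -> edge -> bridge -> ingest -> router -> cache

Visit node; enqueue front, root, relay, queue → queue [front, root, relay, queue]
Visit front; enqueue core, broker → queue [root, relay, queue, core, broker]
Visit root; enqueue index, leaf → queue [relay, queue, core, broker, index, leaf]
Visit relay; enqueue agent → queue [queue, core, broker, index, leaf, agent]
Visit queue; enqueue edge, bridge → queue [core, broker, index, leaf, agent, edge, bridge]
Visit core → queue [broker, index, leaf, agent, edge, bridge]
Visit broker; enqueue ingest, router → queue [index, leaf, agent, edge, bridge, ingest, router]
Visit index → queue [leaf, agent, edge, bridge, ingest, router]
Visit leaf → queue [agent, edge, bridge, ingest, router]
Visit agent; enqueue cache → queue [edge, bridge, ingest, router, cache]
Visit edge → queue [bridge, ingest, router, cache]
Visit bridge → queue [ingest, router, cache]
Visit ingest → queue [router, cache]
Visit router → queue [cache]
Visit cache → queue []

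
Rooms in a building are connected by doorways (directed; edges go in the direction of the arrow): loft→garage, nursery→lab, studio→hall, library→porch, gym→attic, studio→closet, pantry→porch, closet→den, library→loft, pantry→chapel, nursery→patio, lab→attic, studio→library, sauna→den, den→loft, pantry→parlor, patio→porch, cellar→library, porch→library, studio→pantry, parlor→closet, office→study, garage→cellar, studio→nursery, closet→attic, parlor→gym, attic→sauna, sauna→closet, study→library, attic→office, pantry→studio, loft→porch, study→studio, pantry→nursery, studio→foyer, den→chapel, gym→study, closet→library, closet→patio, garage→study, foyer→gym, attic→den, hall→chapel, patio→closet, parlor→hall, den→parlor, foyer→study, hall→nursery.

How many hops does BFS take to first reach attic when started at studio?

2

Level 0: studio
Level 1: closet, foyer, hall, library, nursery, pantry
Level 2: attic, chapel, den, gym, lab, loft, parlor, patio, porch, study
Level 3: garage, office, sauna
Level 4: cellar
attic first appears at level 2.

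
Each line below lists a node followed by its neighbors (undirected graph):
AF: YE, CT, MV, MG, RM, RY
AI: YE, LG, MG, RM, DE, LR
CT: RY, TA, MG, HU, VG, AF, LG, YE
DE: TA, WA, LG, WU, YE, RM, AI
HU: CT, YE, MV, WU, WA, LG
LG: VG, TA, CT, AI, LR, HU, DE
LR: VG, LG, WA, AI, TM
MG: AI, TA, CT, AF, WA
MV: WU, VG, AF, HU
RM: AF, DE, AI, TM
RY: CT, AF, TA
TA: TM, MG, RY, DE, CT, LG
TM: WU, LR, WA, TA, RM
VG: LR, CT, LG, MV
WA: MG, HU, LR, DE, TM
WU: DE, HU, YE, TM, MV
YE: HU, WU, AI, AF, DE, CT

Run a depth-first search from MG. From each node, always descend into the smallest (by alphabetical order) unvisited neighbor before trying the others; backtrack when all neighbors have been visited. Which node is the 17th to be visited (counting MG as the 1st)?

Visit MG
MG → AF
AF → CT
CT → HU
HU → LG
LG → AI
AI → DE
DE → RM
RM → TM
TM → LR
LR → VG
VG → MV
MV → WU
WU → YE
LR → WA
TM → TA
TA → RY

Visit order: MG, AF, CT, HU, LG, AI, DE, RM, TM, LR, VG, MV, WU, YE, WA, TA, RY

RY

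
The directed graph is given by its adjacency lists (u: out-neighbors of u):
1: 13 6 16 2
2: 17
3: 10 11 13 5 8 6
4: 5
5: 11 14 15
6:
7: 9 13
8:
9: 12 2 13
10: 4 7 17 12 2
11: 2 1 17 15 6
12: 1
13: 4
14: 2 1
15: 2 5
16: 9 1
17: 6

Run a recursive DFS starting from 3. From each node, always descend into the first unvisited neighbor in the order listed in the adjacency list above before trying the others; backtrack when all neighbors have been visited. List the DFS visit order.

Visit 3
3 → 10
10 → 4
4 → 5
5 → 11
11 → 2
2 → 17
17 → 6
11 → 1
1 → 13
1 → 16
16 → 9
9 → 12
11 → 15
5 → 14
10 → 7
3 → 8

3, 10, 4, 5, 11, 2, 17, 6, 1, 13, 16, 9, 12, 15, 14, 7, 8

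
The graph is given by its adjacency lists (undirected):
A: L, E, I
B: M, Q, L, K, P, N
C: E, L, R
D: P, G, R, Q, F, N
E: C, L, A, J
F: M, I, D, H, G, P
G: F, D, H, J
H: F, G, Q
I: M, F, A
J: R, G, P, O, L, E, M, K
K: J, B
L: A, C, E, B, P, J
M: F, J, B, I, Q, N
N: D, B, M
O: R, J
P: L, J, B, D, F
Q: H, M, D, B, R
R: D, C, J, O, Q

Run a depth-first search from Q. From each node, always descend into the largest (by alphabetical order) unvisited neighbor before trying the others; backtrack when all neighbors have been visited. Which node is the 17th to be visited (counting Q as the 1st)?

B

Visit Q
Q → R
R → O
O → J
J → P
P → L
L → E
E → C
E → A
A → I
I → M
M → N
N → D
D → G
G → H
H → F
N → B
B → K

Visit order: Q, R, O, J, P, L, E, C, A, I, M, N, D, G, H, F, B, K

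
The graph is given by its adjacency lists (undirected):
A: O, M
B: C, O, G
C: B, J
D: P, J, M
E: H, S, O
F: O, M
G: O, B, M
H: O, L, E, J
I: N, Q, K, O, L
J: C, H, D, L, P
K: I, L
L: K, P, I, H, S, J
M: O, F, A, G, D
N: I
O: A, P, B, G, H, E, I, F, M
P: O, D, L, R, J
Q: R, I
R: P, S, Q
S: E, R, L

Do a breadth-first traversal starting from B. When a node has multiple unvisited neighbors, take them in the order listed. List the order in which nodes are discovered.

B, C, O, G, J, A, P, H, E, I, F, M, D, L, R, S, N, Q, K

Visit B; enqueue C, O, G → queue [C, O, G]
Visit C; enqueue J → queue [O, G, J]
Visit O; enqueue A, P, H, E, I, F, M → queue [G, J, A, P, H, E, I, F, M]
Visit G → queue [J, A, P, H, E, I, F, M]
Visit J; enqueue D, L → queue [A, P, H, E, I, F, M, D, L]
Visit A → queue [P, H, E, I, F, M, D, L]
Visit P; enqueue R → queue [H, E, I, F, M, D, L, R]
Visit H → queue [E, I, F, M, D, L, R]
Visit E; enqueue S → queue [I, F, M, D, L, R, S]
Visit I; enqueue N, Q, K → queue [F, M, D, L, R, S, N, Q, K]
Visit F → queue [M, D, L, R, S, N, Q, K]
Visit M → queue [D, L, R, S, N, Q, K]
Visit D → queue [L, R, S, N, Q, K]
Visit L → queue [R, S, N, Q, K]
Visit R → queue [S, N, Q, K]
Visit S → queue [N, Q, K]
Visit N → queue [Q, K]
Visit Q → queue [K]
Visit K → queue []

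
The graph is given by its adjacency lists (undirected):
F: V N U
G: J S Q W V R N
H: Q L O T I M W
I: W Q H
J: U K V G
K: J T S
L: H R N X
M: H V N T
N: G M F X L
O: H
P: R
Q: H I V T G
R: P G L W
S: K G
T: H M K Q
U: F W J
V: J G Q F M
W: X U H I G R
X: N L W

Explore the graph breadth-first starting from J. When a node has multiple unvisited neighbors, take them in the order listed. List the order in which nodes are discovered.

Visit J; enqueue U, K, V, G → queue [U, K, V, G]
Visit U; enqueue F, W → queue [K, V, G, F, W]
Visit K; enqueue T, S → queue [V, G, F, W, T, S]
Visit V; enqueue Q, M → queue [G, F, W, T, S, Q, M]
Visit G; enqueue R, N → queue [F, W, T, S, Q, M, R, N]
Visit F → queue [W, T, S, Q, M, R, N]
Visit W; enqueue X, H, I → queue [T, S, Q, M, R, N, X, H, I]
Visit T → queue [S, Q, M, R, N, X, H, I]
Visit S → queue [Q, M, R, N, X, H, I]
Visit Q → queue [M, R, N, X, H, I]
Visit M → queue [R, N, X, H, I]
Visit R; enqueue P, L → queue [N, X, H, I, P, L]
Visit N → queue [X, H, I, P, L]
Visit X → queue [H, I, P, L]
Visit H; enqueue O → queue [I, P, L, O]
Visit I → queue [P, L, O]
Visit P → queue [L, O]
Visit L → queue [O]
Visit O → queue []

J → U → K → V → G → F → W → T → S → Q → M → R → N → X → H → I → P → L → O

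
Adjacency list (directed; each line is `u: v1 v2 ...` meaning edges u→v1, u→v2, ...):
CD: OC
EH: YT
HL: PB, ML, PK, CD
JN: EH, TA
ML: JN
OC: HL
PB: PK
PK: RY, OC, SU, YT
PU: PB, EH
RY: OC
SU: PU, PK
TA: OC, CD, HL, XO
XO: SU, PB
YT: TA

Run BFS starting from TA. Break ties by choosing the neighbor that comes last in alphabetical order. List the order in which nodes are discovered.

TA → XO → OC → HL → CD → SU → PB → PK → ML → PU → YT → RY → JN → EH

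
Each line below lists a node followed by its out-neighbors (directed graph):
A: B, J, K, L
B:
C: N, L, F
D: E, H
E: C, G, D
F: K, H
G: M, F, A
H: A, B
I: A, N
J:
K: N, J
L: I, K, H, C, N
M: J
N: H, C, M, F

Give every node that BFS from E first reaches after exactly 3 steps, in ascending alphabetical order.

Level 0: E
Level 1: C, D, G
Level 2: A, F, H, L, M, N
Level 3: B, I, J, K

B, I, J, K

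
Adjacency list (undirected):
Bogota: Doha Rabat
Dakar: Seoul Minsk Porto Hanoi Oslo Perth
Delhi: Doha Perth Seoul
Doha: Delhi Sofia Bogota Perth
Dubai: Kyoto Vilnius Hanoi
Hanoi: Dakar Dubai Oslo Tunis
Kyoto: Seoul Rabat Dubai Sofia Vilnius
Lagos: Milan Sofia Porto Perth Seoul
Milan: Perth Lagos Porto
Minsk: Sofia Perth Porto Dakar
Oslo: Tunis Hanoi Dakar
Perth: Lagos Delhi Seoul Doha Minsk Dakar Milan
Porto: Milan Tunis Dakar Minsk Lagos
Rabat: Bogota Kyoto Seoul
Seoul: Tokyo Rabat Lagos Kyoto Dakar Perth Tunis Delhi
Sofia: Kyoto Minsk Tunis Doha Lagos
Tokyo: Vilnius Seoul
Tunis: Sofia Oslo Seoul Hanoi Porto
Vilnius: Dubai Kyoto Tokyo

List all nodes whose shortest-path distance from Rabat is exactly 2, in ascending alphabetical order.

Level 0: Rabat
Level 1: Bogota, Kyoto, Seoul
Level 2: Dakar, Delhi, Doha, Dubai, Lagos, Perth, Sofia, Tokyo, Tunis, Vilnius
Level 3: Hanoi, Milan, Minsk, Oslo, Porto

Dakar, Delhi, Doha, Dubai, Lagos, Perth, Sofia, Tokyo, Tunis, Vilnius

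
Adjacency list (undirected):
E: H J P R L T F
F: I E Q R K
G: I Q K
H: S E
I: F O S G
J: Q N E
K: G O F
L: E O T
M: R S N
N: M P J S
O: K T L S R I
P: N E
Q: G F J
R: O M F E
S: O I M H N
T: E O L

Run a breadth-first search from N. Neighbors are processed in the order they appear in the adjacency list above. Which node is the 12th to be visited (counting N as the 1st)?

Visit N; enqueue M, P, J, S → queue [M, P, J, S]
Visit M; enqueue R → queue [P, J, S, R]
Visit P; enqueue E → queue [J, S, R, E]
Visit J; enqueue Q → queue [S, R, E, Q]
Visit S; enqueue O, I, H → queue [R, E, Q, O, I, H]
Visit R; enqueue F → queue [E, Q, O, I, H, F]
Visit E; enqueue L, T → queue [Q, O, I, H, F, L, T]
Visit Q; enqueue G → queue [O, I, H, F, L, T, G]
Visit O; enqueue K → queue [I, H, F, L, T, G, K]
Visit I → queue [H, F, L, T, G, K]
Visit H → queue [F, L, T, G, K]
Visit F → queue [L, T, G, K]
Visit L → queue [T, G, K]
Visit T → queue [G, K]
Visit G → queue [K]
Visit K → queue []

Visit order: N, M, P, J, S, R, E, Q, O, I, H, F, L, T, G, K

F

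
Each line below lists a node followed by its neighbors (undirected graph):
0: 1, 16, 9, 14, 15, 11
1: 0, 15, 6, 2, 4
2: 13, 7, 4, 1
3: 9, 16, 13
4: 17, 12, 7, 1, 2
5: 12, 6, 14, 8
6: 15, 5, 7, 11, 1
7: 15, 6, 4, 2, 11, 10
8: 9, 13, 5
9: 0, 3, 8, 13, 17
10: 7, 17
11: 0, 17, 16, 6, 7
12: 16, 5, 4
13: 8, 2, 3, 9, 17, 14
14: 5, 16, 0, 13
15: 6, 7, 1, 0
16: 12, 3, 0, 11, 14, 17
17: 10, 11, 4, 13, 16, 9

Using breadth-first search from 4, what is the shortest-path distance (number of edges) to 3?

Level 0: 4
Level 1: 1, 2, 7, 12, 17
Level 2: 0, 5, 6, 9, 10, 11, 13, 15, 16
Level 3: 3, 8, 14
3 first appears at level 3.

3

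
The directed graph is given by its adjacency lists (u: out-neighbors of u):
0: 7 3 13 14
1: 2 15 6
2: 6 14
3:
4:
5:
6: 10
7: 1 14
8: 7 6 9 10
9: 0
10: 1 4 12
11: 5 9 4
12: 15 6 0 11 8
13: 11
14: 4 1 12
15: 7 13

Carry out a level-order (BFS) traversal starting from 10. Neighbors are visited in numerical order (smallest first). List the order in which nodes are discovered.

10 -> 1 -> 4 -> 12 -> 2 -> 6 -> 15 -> 0 -> 8 -> 11 -> 14 -> 7 -> 13 -> 3 -> 9 -> 5

Visit 10; enqueue 1, 4, 12 → queue [1, 4, 12]
Visit 1; enqueue 2, 6, 15 → queue [4, 12, 2, 6, 15]
Visit 4 → queue [12, 2, 6, 15]
Visit 12; enqueue 0, 8, 11 → queue [2, 6, 15, 0, 8, 11]
Visit 2; enqueue 14 → queue [6, 15, 0, 8, 11, 14]
Visit 6 → queue [15, 0, 8, 11, 14]
Visit 15; enqueue 7, 13 → queue [0, 8, 11, 14, 7, 13]
Visit 0; enqueue 3 → queue [8, 11, 14, 7, 13, 3]
Visit 8; enqueue 9 → queue [11, 14, 7, 13, 3, 9]
Visit 11; enqueue 5 → queue [14, 7, 13, 3, 9, 5]
Visit 14 → queue [7, 13, 3, 9, 5]
Visit 7 → queue [13, 3, 9, 5]
Visit 13 → queue [3, 9, 5]
Visit 3 → queue [9, 5]
Visit 9 → queue [5]
Visit 5 → queue []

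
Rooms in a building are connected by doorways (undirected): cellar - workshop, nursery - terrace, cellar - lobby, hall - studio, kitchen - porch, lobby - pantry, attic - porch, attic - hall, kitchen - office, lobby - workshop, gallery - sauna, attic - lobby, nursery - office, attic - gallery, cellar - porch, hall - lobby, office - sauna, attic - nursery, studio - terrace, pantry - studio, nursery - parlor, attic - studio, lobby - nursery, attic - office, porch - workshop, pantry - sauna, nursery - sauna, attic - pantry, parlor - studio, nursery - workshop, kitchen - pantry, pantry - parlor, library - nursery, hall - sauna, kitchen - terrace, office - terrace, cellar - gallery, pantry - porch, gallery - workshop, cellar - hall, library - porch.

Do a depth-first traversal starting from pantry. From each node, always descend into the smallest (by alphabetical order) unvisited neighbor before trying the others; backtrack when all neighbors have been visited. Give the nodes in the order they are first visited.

pantry attic gallery cellar hall lobby nursery library porch kitchen office sauna terrace studio parlor workshop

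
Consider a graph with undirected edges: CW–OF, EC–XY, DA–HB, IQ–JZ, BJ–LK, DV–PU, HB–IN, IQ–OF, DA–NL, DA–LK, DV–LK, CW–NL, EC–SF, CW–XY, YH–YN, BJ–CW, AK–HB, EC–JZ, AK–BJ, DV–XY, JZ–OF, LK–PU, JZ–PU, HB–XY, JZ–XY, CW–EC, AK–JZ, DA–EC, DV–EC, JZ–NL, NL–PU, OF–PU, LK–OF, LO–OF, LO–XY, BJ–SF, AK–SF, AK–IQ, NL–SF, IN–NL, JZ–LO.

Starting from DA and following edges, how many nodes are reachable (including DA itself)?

BFS from DA visits: DA, NL, LK, HB, EC, SF, PU, JZ, IN, CW, OF, DV, BJ, XY, AK, LO, IQ
Reachable nodes: 17 of 19 total.

17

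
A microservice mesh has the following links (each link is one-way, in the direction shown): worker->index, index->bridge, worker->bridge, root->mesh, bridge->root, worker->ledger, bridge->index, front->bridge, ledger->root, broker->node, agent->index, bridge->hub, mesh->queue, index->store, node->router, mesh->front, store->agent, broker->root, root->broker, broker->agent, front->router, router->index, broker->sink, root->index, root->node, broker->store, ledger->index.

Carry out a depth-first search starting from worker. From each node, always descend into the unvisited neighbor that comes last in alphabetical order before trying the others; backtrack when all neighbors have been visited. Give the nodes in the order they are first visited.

worker → ledger → root → node → router → index → store → agent → bridge → hub → mesh → queue → front → broker → sink

Visit worker
worker → ledger
ledger → root
root → node
node → router
router → index
index → store
store → agent
index → bridge
bridge → hub
root → mesh
mesh → queue
mesh → front
root → broker
broker → sink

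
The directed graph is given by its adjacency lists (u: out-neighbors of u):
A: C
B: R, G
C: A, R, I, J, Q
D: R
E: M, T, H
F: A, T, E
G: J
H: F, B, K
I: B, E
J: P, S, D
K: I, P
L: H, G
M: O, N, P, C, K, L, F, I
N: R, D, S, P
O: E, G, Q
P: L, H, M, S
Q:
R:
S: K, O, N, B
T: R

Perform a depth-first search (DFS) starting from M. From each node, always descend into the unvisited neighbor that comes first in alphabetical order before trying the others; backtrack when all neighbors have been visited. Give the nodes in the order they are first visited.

Visit M
M → C
C → A
C → I
I → B
B → G
G → J
J → D
D → R
J → P
P → H
H → F
F → E
E → T
H → K
P → L
P → S
S → N
S → O
O → Q

M -> C -> A -> I -> B -> G -> J -> D -> R -> P -> H -> F -> E -> T -> K -> L -> S -> N -> O -> Q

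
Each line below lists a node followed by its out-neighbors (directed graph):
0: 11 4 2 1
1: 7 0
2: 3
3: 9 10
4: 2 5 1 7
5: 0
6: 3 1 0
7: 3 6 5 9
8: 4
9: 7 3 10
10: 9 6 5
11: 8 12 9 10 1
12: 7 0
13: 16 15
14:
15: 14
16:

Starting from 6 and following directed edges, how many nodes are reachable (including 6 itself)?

BFS from 6 visits: 6, 3, 1, 0, 9, 10, 7, 11, 4, 2, 5, 8, 12
Reachable nodes: 13 of 17 total.

13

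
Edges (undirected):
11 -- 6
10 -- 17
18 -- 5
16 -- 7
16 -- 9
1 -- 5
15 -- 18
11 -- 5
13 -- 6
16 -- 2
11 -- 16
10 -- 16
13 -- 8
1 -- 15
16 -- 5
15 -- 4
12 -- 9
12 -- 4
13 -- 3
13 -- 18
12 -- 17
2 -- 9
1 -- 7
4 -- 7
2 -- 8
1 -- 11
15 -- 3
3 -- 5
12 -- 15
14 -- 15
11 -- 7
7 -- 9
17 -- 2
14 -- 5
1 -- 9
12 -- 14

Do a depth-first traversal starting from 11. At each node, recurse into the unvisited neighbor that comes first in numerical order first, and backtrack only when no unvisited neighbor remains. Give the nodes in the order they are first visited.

11 → 1 → 5 → 3 → 13 → 6 → 8 → 2 → 9 → 7 → 4 → 12 → 14 → 15 → 18 → 17 → 10 → 16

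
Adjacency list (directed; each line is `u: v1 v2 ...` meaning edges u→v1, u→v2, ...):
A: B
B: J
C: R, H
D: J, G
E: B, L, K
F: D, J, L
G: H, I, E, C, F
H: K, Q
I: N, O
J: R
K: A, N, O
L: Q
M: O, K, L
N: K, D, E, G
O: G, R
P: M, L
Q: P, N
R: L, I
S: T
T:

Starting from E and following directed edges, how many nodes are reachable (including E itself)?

18

BFS from E visits: E, B, L, K, J, Q, A, N, O, R, P, D, G, I, M, H, C, F
Reachable nodes: 18 of 20 total.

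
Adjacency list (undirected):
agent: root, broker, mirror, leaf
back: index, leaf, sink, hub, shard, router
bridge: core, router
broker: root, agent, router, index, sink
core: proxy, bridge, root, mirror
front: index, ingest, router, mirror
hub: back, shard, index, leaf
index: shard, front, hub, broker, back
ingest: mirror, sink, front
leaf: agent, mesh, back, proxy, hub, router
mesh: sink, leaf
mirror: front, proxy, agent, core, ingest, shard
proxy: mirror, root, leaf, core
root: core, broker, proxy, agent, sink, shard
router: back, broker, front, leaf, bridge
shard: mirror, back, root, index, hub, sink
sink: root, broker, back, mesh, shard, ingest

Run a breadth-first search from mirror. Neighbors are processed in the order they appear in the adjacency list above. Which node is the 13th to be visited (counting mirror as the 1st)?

bridge

Visit mirror; enqueue front, proxy, agent, core, ingest, shard → queue [front, proxy, agent, core, ingest, shard]
Visit front; enqueue index, router → queue [proxy, agent, core, ingest, shard, index, router]
Visit proxy; enqueue root, leaf → queue [agent, core, ingest, shard, index, router, root, leaf]
Visit agent; enqueue broker → queue [core, ingest, shard, index, router, root, leaf, broker]
Visit core; enqueue bridge → queue [ingest, shard, index, router, root, leaf, broker, bridge]
Visit ingest; enqueue sink → queue [shard, index, router, root, leaf, broker, bridge, sink]
Visit shard; enqueue back, hub → queue [index, router, root, leaf, broker, bridge, sink, back, hub]
Visit index → queue [router, root, leaf, broker, bridge, sink, back, hub]
Visit router → queue [root, leaf, broker, bridge, sink, back, hub]
Visit root → queue [leaf, broker, bridge, sink, back, hub]
Visit leaf; enqueue mesh → queue [broker, bridge, sink, back, hub, mesh]
Visit broker → queue [bridge, sink, back, hub, mesh]
Visit bridge → queue [sink, back, hub, mesh]
Visit sink → queue [back, hub, mesh]
Visit back → queue [hub, mesh]
Visit hub → queue [mesh]
Visit mesh → queue []

Visit order: mirror, front, proxy, agent, core, ingest, shard, index, router, root, leaf, broker, bridge, sink, back, hub, mesh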